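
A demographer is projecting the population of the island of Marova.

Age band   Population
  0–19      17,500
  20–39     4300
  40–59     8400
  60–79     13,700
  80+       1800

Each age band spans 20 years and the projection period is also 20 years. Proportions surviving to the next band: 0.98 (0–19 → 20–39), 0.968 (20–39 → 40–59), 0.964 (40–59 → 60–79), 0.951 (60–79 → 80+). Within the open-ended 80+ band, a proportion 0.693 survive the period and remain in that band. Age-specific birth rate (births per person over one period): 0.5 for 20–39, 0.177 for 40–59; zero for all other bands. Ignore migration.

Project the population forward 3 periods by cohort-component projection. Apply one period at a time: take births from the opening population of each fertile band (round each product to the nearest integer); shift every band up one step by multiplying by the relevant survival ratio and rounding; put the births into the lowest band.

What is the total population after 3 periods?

Call the groups 1 to 5, youngest first.
— Period 1 —
Births: 4300 * 0.5 = 2150 ; 8400 * 0.177 = 1487 → total 3637
Group 2: 17500 * 0.98 = 17150
Group 3: 4300 * 0.968 = 4162
Group 4: 8400 * 0.964 = 8098
Group 5: 13700 * 0.951 + 1800 * 0.693 = 13029 + 1247 = 14276
End of period: [3637, 17150, 4162, 8098, 14276]
— Period 2 —
Births: 17150 * 0.5 = 8575 ; 4162 * 0.177 = 737 → total 9312
Group 2: 3637 * 0.98 = 3564
Group 3: 17150 * 0.968 = 16601
Group 4: 4162 * 0.964 = 4012
Group 5: 8098 * 0.951 + 14276 * 0.693 = 7701 + 9893 = 17594
End of period: [9312, 3564, 16601, 4012, 17594]
— Period 3 —
Births: 3564 * 0.5 = 1782 ; 16601 * 0.177 = 2938 → total 4720
Group 2: 9312 * 0.98 = 9126
Group 3: 3564 * 0.968 = 3450
Group 4: 16601 * 0.964 = 16003
Group 5: 4012 * 0.951 + 17594 * 0.693 = 3815 + 12193 = 16008
End of period: [4720, 9126, 3450, 16003, 16008]
Total after period 3: 4720 + 9126 + 3450 + 16003 + 16008 = 49307

49307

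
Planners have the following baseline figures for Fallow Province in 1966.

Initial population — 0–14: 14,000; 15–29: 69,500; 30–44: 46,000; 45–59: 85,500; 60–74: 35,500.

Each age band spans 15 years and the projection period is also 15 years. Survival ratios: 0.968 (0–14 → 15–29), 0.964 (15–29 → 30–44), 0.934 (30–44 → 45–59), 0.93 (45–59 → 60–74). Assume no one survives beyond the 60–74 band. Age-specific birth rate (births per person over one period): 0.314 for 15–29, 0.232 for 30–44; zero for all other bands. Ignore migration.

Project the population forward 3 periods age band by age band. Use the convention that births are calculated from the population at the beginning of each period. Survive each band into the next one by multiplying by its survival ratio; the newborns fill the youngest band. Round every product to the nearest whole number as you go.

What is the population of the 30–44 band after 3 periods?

Period 1:
Births: 69500 × 0.314 = 21823  |  46000 × 0.232 = 10672 ⇒ total 32495
15–29: 14000 × 0.968 = 13552
30–44: 69500 × 0.964 = 66998
45–59: 46000 × 0.934 = 42964
60–74: 85500 × 0.93 = 79515
End of period: [32495, 13552, 66998, 42964, 79515]
Period 2:
Births: 13552 × 0.314 = 4255  |  66998 × 0.232 = 15544 ⇒ total 19799
15–29: 32495 × 0.968 = 31455
30–44: 13552 × 0.964 = 13064
45–59: 66998 × 0.934 = 62576
60–74: 42964 × 0.93 = 39957
End of period: [19799, 31455, 13064, 62576, 39957]
Period 3:
Births: 31455 × 0.314 = 9877  |  13064 × 0.232 = 3031 ⇒ total 12908
15–29: 19799 × 0.968 = 19165
30–44: 31455 × 0.964 = 30323
45–59: 13064 × 0.934 = 12202
60–74: 62576 × 0.93 = 58196
End of period: [12908, 19165, 30323, 12202, 58196]

30323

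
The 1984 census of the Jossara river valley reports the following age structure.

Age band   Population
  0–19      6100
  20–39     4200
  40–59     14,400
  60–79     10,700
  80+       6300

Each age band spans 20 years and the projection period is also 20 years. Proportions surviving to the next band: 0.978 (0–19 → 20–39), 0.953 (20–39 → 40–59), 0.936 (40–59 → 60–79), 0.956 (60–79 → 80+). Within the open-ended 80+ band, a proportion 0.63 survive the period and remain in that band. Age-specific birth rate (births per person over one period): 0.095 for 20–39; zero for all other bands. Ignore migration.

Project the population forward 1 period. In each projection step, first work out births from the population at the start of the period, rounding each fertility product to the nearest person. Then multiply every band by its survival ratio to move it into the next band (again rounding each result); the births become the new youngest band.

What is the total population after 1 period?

38044

After projecting period 1:
Births: 4200 * 0.095 = 399
20–39: 6100 * 0.978 = 5966
40–59: 4200 * 0.953 = 4003
60–79: 14400 * 0.936 = 13478
80+: 10700 * 0.956 + 6300 * 0.63 = 10229 + 3969 = 14198
Giving 399 / 5966 / 4003 / 13478 / 14198.
Total after period 1: 399 + 5966 + 4003 + 13478 + 14198 = 38044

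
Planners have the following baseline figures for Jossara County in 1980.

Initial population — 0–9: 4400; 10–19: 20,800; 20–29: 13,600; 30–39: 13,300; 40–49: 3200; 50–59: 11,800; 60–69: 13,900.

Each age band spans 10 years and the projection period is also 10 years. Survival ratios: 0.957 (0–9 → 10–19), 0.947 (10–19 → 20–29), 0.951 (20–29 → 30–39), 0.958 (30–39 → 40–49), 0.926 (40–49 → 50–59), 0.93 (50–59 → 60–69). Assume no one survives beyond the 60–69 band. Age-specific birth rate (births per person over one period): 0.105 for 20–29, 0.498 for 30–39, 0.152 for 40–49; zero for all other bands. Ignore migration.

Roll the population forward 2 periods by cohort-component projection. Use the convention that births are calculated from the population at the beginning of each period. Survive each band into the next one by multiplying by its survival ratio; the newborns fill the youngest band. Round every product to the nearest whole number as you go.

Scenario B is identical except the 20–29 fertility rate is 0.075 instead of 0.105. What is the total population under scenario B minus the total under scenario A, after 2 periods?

-982

Let band 1 be 0–9 through band 7 = 60–69.
[period 1]
Births: 13600 × 0.105 = 1428 ; 13300 × 0.498 = 6623 ; 3200 × 0.152 = 486 → 8537
Band 2: 4400 × 0.957 = 4211
Band 3: 20800 × 0.947 = 19698
Band 4: 13600 × 0.951 = 12934
Band 5: 13300 × 0.958 = 12741
Band 6: 3200 × 0.926 = 2963
Band 7: 11800 × 0.93 = 10974
Population now: 0–9=8537, 10–19=4211, 20–29=19698, 30–39=12934, 40–49=12741, 50–59=2963, 60–69=10974
[period 2]
Births: 19698 × 0.105 = 2068 ; 12934 × 0.498 = 6441 ; 12741 × 0.152 = 1937 → 10446
Band 2: 8537 × 0.957 = 8170
Band 3: 4211 × 0.947 = 3988
Band 4: 19698 × 0.951 = 18733
Band 5: 12934 × 0.958 = 12391
Band 6: 12741 × 0.926 = 11798
Band 7: 2963 × 0.93 = 2756
Population now: 0–9=10446, 10–19=8170, 20–29=3988, 30–39=18733, 40–49=12391, 50–59=11798, 60–69=2756
Scenario A total after 2 periods: 68282
Scenario B projection —
[period 1]
Births: 13600 × 0.075 = 1020 ; 13300 × 0.498 = 6623 ; 3200 × 0.152 = 486 → 8129
Band 2: 4400 × 0.957 = 4211
Band 3: 20800 × 0.947 = 19698
Band 4: 13600 × 0.951 = 12934
Band 5: 13300 × 0.958 = 12741
Band 6: 3200 × 0.926 = 2963
Band 7: 11800 × 0.93 = 10974
Population now: 0–9=8129, 10–19=4211, 20–29=19698, 30–39=12934, 40–49=12741, 50–59=2963, 60–69=10974
[period 2]
Births: 19698 × 0.075 = 1477 ; 12934 × 0.498 = 6441 ; 12741 × 0.152 = 1937 → 9855
Band 2: 8129 × 0.957 = 7779
Band 3: 4211 × 0.947 = 3988
Band 4: 19698 × 0.951 = 18733
Band 5: 12934 × 0.958 = 12391
Band 6: 12741 × 0.926 = 11798
Band 7: 2963 × 0.93 = 2756
Population now: 0–9=9855, 10–19=7779, 20–29=3988, 30–39=18733, 40–49=12391, 50–59=11798, 60–69=2756
Scenario B total after 2 periods: 67300
Difference B − A = 67300 − 68282 = -982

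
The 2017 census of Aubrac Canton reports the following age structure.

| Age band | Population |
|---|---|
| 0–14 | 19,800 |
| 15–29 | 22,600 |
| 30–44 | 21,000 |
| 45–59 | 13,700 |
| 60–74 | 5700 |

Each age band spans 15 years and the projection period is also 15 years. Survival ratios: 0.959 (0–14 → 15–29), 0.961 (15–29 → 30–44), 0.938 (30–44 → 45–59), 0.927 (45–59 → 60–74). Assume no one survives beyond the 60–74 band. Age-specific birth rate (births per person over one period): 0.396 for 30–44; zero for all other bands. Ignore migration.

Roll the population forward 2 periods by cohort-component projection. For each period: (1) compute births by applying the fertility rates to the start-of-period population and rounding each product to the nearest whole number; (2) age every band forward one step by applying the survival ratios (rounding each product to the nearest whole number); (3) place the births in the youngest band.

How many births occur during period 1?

Let band 1 be 0–14 through band 5 = 60–74.
After projecting period 1:
Births: 21000 * 0.396 = 8316
Band 2: 19800 * 0.959 = 18988
Band 3: 22600 * 0.961 = 21719
Band 4: 21000 * 0.938 = 19698
Band 5: 13700 * 0.927 = 12700
End of period: [8316, 18988, 21719, 19698, 12700]

8316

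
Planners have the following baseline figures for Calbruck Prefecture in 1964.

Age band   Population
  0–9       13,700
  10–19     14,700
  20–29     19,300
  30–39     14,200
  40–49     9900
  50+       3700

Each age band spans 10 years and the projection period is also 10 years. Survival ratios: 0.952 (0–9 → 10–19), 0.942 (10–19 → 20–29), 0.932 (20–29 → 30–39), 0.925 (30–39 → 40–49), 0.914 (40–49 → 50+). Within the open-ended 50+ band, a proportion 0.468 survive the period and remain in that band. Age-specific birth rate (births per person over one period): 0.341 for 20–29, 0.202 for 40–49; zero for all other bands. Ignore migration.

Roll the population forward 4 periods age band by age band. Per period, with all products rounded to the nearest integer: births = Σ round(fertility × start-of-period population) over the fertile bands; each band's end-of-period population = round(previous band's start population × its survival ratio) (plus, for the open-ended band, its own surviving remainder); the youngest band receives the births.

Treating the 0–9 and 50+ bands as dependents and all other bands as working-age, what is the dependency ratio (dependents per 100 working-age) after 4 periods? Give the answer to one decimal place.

(Bands numbered youngest = 1 to oldest = 6.)
After projecting period 1:
Births: 19300 × 0.341 = 6581 ; 9900 × 0.202 = 2000 → total 8581
Band 2: 13700 × 0.952 = 13042
Band 3: 14700 × 0.942 = 13847
Band 4: 19300 × 0.932 = 17988
Band 5: 14200 × 0.925 = 13135
Band 6: 9900 × 0.914 + 3700 × 0.468 = 9049 + 1732 = 10781
End of period: [8581, 13042, 13847, 17988, 13135, 10781]
After projecting period 2:
Births: 13847 × 0.341 = 4722 ; 13135 × 0.202 = 2653 → total 7375
Band 2: 8581 × 0.952 = 8169
Band 3: 13042 × 0.942 = 12286
Band 4: 13847 × 0.932 = 12905
Band 5: 17988 × 0.925 = 16639
Band 6: 13135 × 0.914 + 10781 × 0.468 = 12005 + 5046 = 17051
End of period: [7375, 8169, 12286, 12905, 16639, 17051]
After projecting period 3:
Births: 12286 × 0.341 = 4190 ; 16639 × 0.202 = 3361 → total 7551
Band 2: 7375 × 0.952 = 7021
Band 3: 8169 × 0.942 = 7695
Band 4: 12286 × 0.932 = 11451
Band 5: 12905 × 0.925 = 11937
Band 6: 16639 × 0.914 + 17051 × 0.468 = 15208 + 7980 = 23188
End of period: [7551, 7021, 7695, 11451, 11937, 23188]
After projecting period 4:
Births: 7695 × 0.341 = 2624 ; 11937 × 0.202 = 2411 → total 5035
Band 2: 7551 × 0.952 = 7189
Band 3: 7021 × 0.942 = 6614
Band 4: 7695 × 0.932 = 7172
Band 5: 11451 × 0.925 = 10592
Band 6: 11937 × 0.914 + 23188 × 0.468 = 10910 + 10852 = 21762
End of period: [5035, 7189, 6614, 7172, 10592, 21762]
Dependents (band 0–9 + band 50+) = 5035 + 21762 = 26797; working-age = 31567; ratio = 26797/31567 × 100 = 84.9

84.9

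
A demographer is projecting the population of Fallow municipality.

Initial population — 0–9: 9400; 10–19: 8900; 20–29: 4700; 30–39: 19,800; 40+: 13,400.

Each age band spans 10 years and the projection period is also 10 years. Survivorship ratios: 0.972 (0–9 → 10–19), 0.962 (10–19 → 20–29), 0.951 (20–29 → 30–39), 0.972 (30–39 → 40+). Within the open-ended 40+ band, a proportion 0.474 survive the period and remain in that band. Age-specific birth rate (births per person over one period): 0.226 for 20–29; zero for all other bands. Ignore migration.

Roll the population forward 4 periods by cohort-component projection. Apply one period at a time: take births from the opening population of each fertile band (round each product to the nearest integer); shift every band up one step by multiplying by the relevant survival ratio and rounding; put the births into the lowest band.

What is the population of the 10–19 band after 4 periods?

Let group 1 be 0–9 through group 5 = 40+.
Period 1:
Births: 4700 × 0.226 = 1062
Group 2: 9400 × 0.972 = 9137
Group 3: 8900 × 0.962 = 8562
Group 4: 4700 × 0.951 = 4470
Group 5: 19800 × 0.972 + 13400 × 0.474 = 19246 + 6352 = 25598
Giving 1062 / 9137 / 8562 / 4470 / 25598.
Period 2:
Births: 8562 × 0.226 = 1935
Group 2: 1062 × 0.972 = 1032
Group 3: 9137 × 0.962 = 8790
Group 4: 8562 × 0.951 = 8142
Group 5: 4470 × 0.972 + 25598 × 0.474 = 4345 + 12133 = 16478
Giving 1935 / 1032 / 8790 / 8142 / 16478.
Period 3:
Births: 8790 × 0.226 = 1987
Group 2: 1935 × 0.972 = 1881
Group 3: 1032 × 0.962 = 993
Group 4: 8790 × 0.951 = 8359
Group 5: 8142 × 0.972 + 16478 × 0.474 = 7914 + 7811 = 15725
Giving 1987 / 1881 / 993 / 8359 / 15725.
Period 4:
Births: 993 × 0.226 = 224
Group 2: 1987 × 0.972 = 1931
Group 3: 1881 × 0.962 = 1810
Group 4: 993 × 0.951 = 944
Group 5: 8359 × 0.972 + 15725 × 0.474 = 8125 + 7454 = 15579
Giving 224 / 1931 / 1810 / 944 / 15579.

1931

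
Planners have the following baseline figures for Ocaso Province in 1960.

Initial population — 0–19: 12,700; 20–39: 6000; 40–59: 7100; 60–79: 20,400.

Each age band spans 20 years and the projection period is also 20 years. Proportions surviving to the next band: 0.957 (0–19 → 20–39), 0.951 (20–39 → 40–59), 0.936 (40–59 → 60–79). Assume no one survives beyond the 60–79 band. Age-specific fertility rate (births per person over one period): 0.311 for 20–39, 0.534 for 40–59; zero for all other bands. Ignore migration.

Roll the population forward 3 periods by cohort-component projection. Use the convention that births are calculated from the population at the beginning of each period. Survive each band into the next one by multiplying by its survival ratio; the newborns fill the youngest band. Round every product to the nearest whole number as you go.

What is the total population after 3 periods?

30356

Period 1.
Births: 6000 × 0.311 = 1866 ; 7100 × 0.534 = 3791 ⇒ total 5657
20–39: 12700 × 0.957 = 12154
40–59: 6000 × 0.951 = 5706
60–79: 7100 × 0.936 = 6646
End of period: [5657, 12154, 5706, 6646]
Period 2.
Births: 12154 × 0.311 = 3780 ; 5706 × 0.534 = 3047 ⇒ total 6827
20–39: 5657 × 0.957 = 5414
40–59: 12154 × 0.951 = 11558
60–79: 5706 × 0.936 = 5341
End of period: [6827, 5414, 11558, 5341]
Period 3.
Births: 5414 × 0.311 = 1684 ; 11558 × 0.534 = 6172 ⇒ total 7856
20–39: 6827 × 0.957 = 6533
40–59: 5414 × 0.951 = 5149
60–79: 11558 × 0.936 = 10818
End of period: [7856, 6533, 5149, 10818]
Total after period 3: 7856 + 6533 + 5149 + 10818 = 30356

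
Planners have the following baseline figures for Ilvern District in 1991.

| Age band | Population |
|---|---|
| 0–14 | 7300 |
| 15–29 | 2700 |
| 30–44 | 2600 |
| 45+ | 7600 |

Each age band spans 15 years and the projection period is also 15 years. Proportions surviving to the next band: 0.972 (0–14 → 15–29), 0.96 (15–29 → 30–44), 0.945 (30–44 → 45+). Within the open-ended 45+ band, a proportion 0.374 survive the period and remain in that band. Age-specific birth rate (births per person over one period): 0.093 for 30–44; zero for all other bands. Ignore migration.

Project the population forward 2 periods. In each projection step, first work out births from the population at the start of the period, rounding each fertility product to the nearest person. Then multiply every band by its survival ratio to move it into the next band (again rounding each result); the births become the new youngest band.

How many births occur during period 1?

242

[period 1]
Births: 2600 * 0.093 = 242
15–29: 7300 * 0.972 = 7096
30–44: 2700 * 0.96 = 2592
45+: 2600 * 0.945 + 7600 * 0.374 = 2457 + 2842 = 5299
Population now: 0–14=242, 15–29=7096, 30–44=2592, 45+=5299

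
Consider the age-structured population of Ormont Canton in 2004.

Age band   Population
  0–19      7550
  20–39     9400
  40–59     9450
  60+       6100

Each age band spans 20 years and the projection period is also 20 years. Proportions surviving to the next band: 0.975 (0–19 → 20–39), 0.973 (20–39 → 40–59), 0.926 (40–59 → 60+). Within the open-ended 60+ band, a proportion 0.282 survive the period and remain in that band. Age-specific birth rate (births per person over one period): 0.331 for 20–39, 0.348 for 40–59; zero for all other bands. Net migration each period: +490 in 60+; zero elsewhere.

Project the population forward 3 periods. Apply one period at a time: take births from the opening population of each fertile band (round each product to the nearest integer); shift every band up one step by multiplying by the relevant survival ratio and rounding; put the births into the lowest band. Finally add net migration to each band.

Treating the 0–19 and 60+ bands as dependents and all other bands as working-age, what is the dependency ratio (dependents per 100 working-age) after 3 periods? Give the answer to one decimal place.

Let band 1 be 0–19 through band 4 = 60+.
After projecting period 1:
Births: 9400 × 0.331 = 3111, 9450 × 0.348 = 3289 — total 6400
Band 2: 7550 × 0.975 = 7361
Band 3: 9400 × 0.973 = 9146
Band 4: 9450 × 0.926 + 6100 × 0.282 = 8751 + 1720 = 10471
Net migration: Band 4 + 490 → 10961
→ [6400, 7361, 9146, 10961]
After projecting period 2:
Births: 7361 × 0.331 = 2436, 9146 × 0.348 = 3183 — total 5619
Band 2: 6400 × 0.975 = 6240
Band 3: 7361 × 0.973 = 7162
Band 4: 9146 × 0.926 + 10961 × 0.282 = 8469 + 3091 = 11560
Net migration: Band 4 + 490 → 12050
→ [5619, 6240, 7162, 12050]
After projecting period 3:
Births: 6240 × 0.331 = 2065, 7162 × 0.348 = 2492 — total 4557
Band 2: 5619 × 0.975 = 5479
Band 3: 6240 × 0.973 = 6072
Band 4: 7162 × 0.926 + 12050 × 0.282 = 6632 + 3398 = 10030
Net migration: Band 4 + 490 → 10520
→ [4557, 5479, 6072, 10520]
Dependents (band 0–19 + band 60+) = 4557 + 10520 = 15077; working-age = 11551; ratio = 15077/11551 × 100 = 130.5

130.5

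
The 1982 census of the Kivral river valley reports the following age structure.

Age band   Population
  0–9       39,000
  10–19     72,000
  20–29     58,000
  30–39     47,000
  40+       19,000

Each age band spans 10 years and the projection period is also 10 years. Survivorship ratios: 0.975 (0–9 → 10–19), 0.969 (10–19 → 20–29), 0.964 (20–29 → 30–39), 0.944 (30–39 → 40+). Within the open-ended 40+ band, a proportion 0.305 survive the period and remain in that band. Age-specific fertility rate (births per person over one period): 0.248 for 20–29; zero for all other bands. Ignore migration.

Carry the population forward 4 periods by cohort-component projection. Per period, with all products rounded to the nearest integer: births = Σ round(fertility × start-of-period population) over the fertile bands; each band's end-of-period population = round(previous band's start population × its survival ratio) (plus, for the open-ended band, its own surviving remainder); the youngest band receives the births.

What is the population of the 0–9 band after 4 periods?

Period 1.
Births: 58000 × 0.248 = 14384
10–19: 39000 × 0.975 = 38025
20–29: 72000 × 0.969 = 69768
30–39: 58000 × 0.964 = 55912
40+: 47000 × 0.944 + 19000 × 0.305 = 44368 + 5795 = 50163
Giving 14384 / 38025 / 69768 / 55912 / 50163.
Period 2.
Births: 69768 × 0.248 = 17302
10–19: 14384 × 0.975 = 14024
20–29: 38025 × 0.969 = 36846
30–39: 69768 × 0.964 = 67256
40+: 55912 × 0.944 + 50163 × 0.305 = 52781 + 15300 = 68081
Giving 17302 / 14024 / 36846 / 67256 / 68081.
Period 3.
Births: 36846 × 0.248 = 9138
10–19: 17302 × 0.975 = 16869
20–29: 14024 × 0.969 = 13589
30–39: 36846 × 0.964 = 35520
40+: 67256 × 0.944 + 68081 × 0.305 = 63490 + 20765 = 84255
Giving 9138 / 16869 / 13589 / 35520 / 84255.
Period 4.
Births: 13589 × 0.248 = 3370
10–19: 9138 × 0.975 = 8910
20–29: 16869 × 0.969 = 16346
30–39: 13589 × 0.964 = 13100
40+: 35520 × 0.944 + 84255 × 0.305 = 33531 + 25698 = 59229
Giving 3370 / 8910 / 16346 / 13100 / 59229.

3370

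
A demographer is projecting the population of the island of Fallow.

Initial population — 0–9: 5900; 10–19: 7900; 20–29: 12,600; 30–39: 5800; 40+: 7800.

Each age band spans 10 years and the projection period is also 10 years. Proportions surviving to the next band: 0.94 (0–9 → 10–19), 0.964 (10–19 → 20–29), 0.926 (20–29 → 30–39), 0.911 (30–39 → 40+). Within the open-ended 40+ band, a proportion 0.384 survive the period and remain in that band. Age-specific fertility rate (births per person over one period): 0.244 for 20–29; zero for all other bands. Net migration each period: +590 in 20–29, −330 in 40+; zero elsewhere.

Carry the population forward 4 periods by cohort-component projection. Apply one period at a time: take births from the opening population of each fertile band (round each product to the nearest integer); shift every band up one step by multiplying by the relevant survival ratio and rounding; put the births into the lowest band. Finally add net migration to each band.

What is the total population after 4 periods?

16893

Period 1:
Births: 12600 * 0.244 = 3074
10–19: 5900 * 0.94 = 5546
20–29: 7900 * 0.964 = 7616
30–39: 12600 * 0.926 = 11668
40+: 5800 * 0.911 + 7800 * 0.384 = 5284 + 2995 = 8279
Net migration: 20–29 + 590 → 8206; 40+ − 330 → 7949
End of period: [3074, 5546, 8206, 11668, 7949]
Period 2:
Births: 8206 * 0.244 = 2002
10–19: 3074 * 0.94 = 2890
20–29: 5546 * 0.964 = 5346
30–39: 8206 * 0.926 = 7599
40+: 11668 * 0.911 + 7949 * 0.384 = 10630 + 3052 = 13682
Net migration: 20–29 + 590 → 5936; 40+ − 330 → 13352
End of period: [2002, 2890, 5936, 7599, 13352]
Period 3:
Births: 5936 * 0.244 = 1448
10–19: 2002 * 0.94 = 1882
20–29: 2890 * 0.964 = 2786
30–39: 5936 * 0.926 = 5497
40+: 7599 * 0.911 + 13352 * 0.384 = 6923 + 5127 = 12050
Net migration: 20–29 + 590 → 3376; 40+ − 330 → 11720
End of period: [1448, 1882, 3376, 5497, 11720]
Period 4:
Births: 3376 * 0.244 = 824
10–19: 1448 * 0.94 = 1361
20–29: 1882 * 0.964 = 1814
30–39: 3376 * 0.926 = 3126
40+: 5497 * 0.911 + 11720 * 0.384 = 5008 + 4500 = 9508
Net migration: 20–29 + 590 → 2404; 40+ − 330 → 9178
End of period: [824, 1361, 2404, 3126, 9178]
Total after period 4: 824 + 1361 + 2404 + 3126 + 9178 = 16893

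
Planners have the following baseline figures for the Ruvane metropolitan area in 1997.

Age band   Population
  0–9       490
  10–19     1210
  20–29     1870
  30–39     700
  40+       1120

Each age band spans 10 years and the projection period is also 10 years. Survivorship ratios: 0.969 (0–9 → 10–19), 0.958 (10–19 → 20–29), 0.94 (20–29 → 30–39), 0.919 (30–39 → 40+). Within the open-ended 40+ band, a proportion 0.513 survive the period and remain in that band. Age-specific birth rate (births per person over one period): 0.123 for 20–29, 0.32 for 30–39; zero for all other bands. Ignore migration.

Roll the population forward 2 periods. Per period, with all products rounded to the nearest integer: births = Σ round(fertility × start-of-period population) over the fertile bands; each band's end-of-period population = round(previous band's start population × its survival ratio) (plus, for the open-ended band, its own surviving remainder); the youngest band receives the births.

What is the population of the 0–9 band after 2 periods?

(Bands numbered youngest = 1 to oldest = 5.)
— Period 1 —
Births: 1870 × 0.123 = 230 ; 700 × 0.32 = 224 → total 454
Band 2: 490 × 0.969 = 475
Band 3: 1210 × 0.958 = 1159
Band 4: 1870 × 0.94 = 1758
Band 5: 700 × 0.919 + 1120 × 0.513 = 643 + 575 = 1218
End of period: [454, 475, 1159, 1758, 1218]
— Period 2 —
Births: 1159 × 0.123 = 143 ; 1758 × 0.32 = 563 → total 706
Band 2: 454 × 0.969 = 440
Band 3: 475 × 0.958 = 455
Band 4: 1159 × 0.94 = 1089
Band 5: 1758 × 0.919 + 1218 × 0.513 = 1616 + 625 = 2241
End of period: [706, 440, 455, 1089, 2241]

706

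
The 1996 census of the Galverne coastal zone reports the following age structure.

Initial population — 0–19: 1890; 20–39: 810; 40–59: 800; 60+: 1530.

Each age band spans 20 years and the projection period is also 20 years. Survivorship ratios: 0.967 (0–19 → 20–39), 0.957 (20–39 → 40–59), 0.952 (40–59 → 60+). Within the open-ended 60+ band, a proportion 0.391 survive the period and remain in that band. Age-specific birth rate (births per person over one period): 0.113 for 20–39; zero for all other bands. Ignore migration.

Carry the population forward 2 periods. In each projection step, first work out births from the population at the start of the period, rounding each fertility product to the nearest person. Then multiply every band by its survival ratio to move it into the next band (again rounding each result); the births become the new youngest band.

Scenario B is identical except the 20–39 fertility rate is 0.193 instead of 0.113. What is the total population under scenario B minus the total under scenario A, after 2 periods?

208

— Period 1 —
Births: 810 * 0.113 = 92
20–39: 1890 * 0.967 = 1828
40–59: 810 * 0.957 = 775
60+: 800 * 0.952 + 1530 * 0.391 = 762 + 598 = 1360
Population now: 0–19=92, 20–39=1828, 40–59=775, 60+=1360
— Period 2 —
Births: 1828 * 0.113 = 207
20–39: 92 * 0.967 = 89
40–59: 1828 * 0.957 = 1749
60+: 775 * 0.952 + 1360 * 0.391 = 738 + 532 = 1270
Population now: 0–19=207, 20–39=89, 40–59=1749, 60+=1270
Scenario A total after 2 periods: 3315
Scenario B projection —
— Period 1 —
Births: 810 * 0.193 = 156
20–39: 1890 * 0.967 = 1828
40–59: 810 * 0.957 = 775
60+: 800 * 0.952 + 1530 * 0.391 = 762 + 598 = 1360
Population now: 0–19=156, 20–39=1828, 40–59=775, 60+=1360
— Period 2 —
Births: 1828 * 0.193 = 353
20–39: 156 * 0.967 = 151
40–59: 1828 * 0.957 = 1749
60+: 775 * 0.952 + 1360 * 0.391 = 738 + 532 = 1270
Population now: 0–19=353, 20–39=151, 40–59=1749, 60+=1270
Scenario B total after 2 periods: 3523
Difference B − A = 3523 − 3315 = 208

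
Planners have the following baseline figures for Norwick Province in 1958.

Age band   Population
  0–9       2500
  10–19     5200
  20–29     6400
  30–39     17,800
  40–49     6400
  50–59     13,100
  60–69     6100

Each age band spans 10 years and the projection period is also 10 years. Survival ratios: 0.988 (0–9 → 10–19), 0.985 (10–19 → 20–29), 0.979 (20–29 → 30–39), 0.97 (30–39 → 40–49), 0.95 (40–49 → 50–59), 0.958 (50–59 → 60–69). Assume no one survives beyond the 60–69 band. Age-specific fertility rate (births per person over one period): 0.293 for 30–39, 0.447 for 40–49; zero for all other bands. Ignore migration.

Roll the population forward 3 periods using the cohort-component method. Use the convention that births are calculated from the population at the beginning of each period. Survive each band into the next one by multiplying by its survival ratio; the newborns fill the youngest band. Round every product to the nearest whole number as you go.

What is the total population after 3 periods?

50218

Period 1:
Births: 17800 * 0.293 = 5215, 6400 * 0.447 = 2861 → total 8076
10–19: 2500 * 0.988 = 2470
20–29: 5200 * 0.985 = 5122
30–39: 6400 * 0.979 = 6266
40–49: 17800 * 0.97 = 17266
50–59: 6400 * 0.95 = 6080
60–69: 13100 * 0.958 = 12550
Population now: 0–9=8076, 10–19=2470, 20–29=5122, 30–39=6266, 40–49=17266, 50–59=6080, 60–69=12550
Period 2:
Births: 6266 * 0.293 = 1836, 17266 * 0.447 = 7718 → total 9554
10–19: 8076 * 0.988 = 7979
20–29: 2470 * 0.985 = 2433
30–39: 5122 * 0.979 = 5014
40–49: 6266 * 0.97 = 6078
50–59: 17266 * 0.95 = 16403
60–69: 6080 * 0.958 = 5825
Population now: 0–9=9554, 10–19=7979, 20–29=2433, 30–39=5014, 40–49=6078, 50–59=16403, 60–69=5825
Period 3:
Births: 5014 * 0.293 = 1469, 6078 * 0.447 = 2717 → total 4186
10–19: 9554 * 0.988 = 9439
20–29: 7979 * 0.985 = 7859
30–39: 2433 * 0.979 = 2382
40–49: 5014 * 0.97 = 4864
50–59: 6078 * 0.95 = 5774
60–69: 16403 * 0.958 = 15714
Population now: 0–9=4186, 10–19=9439, 20–29=7859, 30–39=2382, 40–49=4864, 50–59=5774, 60–69=15714
Total after period 3: 4186 + 9439 + 7859 + 2382 + 4864 + 5774 + 15714 = 50218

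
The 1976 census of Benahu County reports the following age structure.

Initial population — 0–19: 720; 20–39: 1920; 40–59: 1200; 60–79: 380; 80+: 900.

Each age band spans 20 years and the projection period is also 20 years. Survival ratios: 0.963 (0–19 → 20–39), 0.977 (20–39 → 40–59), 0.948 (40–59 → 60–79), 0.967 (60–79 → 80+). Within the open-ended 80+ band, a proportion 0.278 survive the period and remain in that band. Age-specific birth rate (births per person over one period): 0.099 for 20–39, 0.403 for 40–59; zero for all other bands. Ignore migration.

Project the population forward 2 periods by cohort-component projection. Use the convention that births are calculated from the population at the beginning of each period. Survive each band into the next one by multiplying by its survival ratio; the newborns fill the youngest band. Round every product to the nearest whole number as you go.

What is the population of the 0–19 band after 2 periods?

Period 1.
Births: 1920 × 0.099 = 190, 1200 × 0.403 = 484 → 674
20–39: 720 × 0.963 = 693
40–59: 1920 × 0.977 = 1876
60–79: 1200 × 0.948 = 1138
80+: 380 × 0.967 + 900 × 0.278 = 367 + 250 = 617
→ [674, 693, 1876, 1138, 617]
Period 2.
Births: 693 × 0.099 = 69, 1876 × 0.403 = 756 → 825
20–39: 674 × 0.963 = 649
40–59: 693 × 0.977 = 677
60–79: 1876 × 0.948 = 1778
80+: 1138 × 0.967 + 617 × 0.278 = 1100 + 172 = 1272
→ [825, 649, 677, 1778, 1272]

825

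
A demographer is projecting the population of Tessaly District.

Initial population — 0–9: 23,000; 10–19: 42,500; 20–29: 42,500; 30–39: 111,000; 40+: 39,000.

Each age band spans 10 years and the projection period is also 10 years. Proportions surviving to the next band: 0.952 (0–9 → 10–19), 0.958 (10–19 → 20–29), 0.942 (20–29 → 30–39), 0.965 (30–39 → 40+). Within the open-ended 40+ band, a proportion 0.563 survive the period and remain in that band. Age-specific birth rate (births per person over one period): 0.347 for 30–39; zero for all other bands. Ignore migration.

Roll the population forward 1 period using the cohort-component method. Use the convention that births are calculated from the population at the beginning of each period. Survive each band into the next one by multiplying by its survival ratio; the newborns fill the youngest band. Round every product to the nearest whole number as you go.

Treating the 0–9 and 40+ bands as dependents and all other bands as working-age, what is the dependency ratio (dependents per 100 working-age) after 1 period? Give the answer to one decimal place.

Numbering the groups 1..5 from youngest to oldest:
[period 1]
Births: 111000 × 0.347 = 38517
Group 2: 23000 × 0.952 = 21896
Group 3: 42500 × 0.958 = 40715
Group 4: 42500 × 0.942 = 40035
Group 5: 111000 × 0.965 + 39000 × 0.563 = 107115 + 21957 = 129072
End of period: [38517, 21896, 40715, 40035, 129072]
Dependents (band 0–9 + band 40+) = 38517 + 129072 = 167589; working-age = 102646; ratio = 167589/102646 × 100 = 163.3

163.3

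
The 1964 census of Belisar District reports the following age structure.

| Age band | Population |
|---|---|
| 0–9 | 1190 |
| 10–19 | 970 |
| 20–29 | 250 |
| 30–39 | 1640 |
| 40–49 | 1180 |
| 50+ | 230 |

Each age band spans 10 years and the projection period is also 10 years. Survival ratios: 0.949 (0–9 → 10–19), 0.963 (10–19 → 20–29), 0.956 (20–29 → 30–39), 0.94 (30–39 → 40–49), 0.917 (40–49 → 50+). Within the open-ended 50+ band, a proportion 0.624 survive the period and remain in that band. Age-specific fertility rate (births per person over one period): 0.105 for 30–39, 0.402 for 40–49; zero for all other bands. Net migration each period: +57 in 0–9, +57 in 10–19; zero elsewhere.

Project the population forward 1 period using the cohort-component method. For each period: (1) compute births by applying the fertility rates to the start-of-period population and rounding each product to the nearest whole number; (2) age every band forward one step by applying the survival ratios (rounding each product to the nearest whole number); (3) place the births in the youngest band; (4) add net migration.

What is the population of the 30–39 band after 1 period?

239

Let group 1 be 0–9 through group 6 = 50+.
Period 1.
Births: 1640 × 0.105 = 172, 1180 × 0.402 = 474 → 646
Group 2: 1190 × 0.949 = 1129
Group 3: 970 × 0.963 = 934
Group 4: 250 × 0.956 = 239
Group 5: 1640 × 0.94 = 1542
Group 6: 1180 × 0.917 + 230 × 0.624 = 1082 + 144 = 1226
Net migration: Group 1 + 57 → 703; Group 2 + 57 → 1186
Giving 703 / 1186 / 934 / 239 / 1542 / 1226.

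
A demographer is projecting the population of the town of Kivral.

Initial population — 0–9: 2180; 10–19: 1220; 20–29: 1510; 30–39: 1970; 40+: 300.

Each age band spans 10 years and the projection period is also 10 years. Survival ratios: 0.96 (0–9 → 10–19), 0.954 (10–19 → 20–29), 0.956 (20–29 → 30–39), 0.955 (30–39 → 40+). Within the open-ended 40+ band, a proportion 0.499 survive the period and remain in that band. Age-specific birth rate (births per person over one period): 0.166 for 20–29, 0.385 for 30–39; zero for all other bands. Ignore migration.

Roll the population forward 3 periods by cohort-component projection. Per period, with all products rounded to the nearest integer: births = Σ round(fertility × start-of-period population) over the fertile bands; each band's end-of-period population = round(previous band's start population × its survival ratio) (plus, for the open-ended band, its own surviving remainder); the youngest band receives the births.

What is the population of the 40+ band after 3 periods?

2257

Call the groups 1 to 5, youngest first.
After projecting period 1:
Births: 1510 × 0.166 = 251, 1970 × 0.385 = 758 ⇒ total 1009
Group 2: 2180 × 0.96 = 2093
Group 3: 1220 × 0.954 = 1164
Group 4: 1510 × 0.956 = 1444
Group 5: 1970 × 0.955 + 300 × 0.499 = 1881 + 150 = 2031
End of period: [1009, 2093, 1164, 1444, 2031]
After projecting period 2:
Births: 1164 × 0.166 = 193, 1444 × 0.385 = 556 ⇒ total 749
Group 2: 1009 × 0.96 = 969
Group 3: 2093 × 0.954 = 1997
Group 4: 1164 × 0.956 = 1113
Group 5: 1444 × 0.955 + 2031 × 0.499 = 1379 + 1013 = 2392
End of period: [749, 969, 1997, 1113, 2392]
After projecting period 3:
Births: 1997 × 0.166 = 332, 1113 × 0.385 = 429 ⇒ total 761
Group 2: 749 × 0.96 = 719
Group 3: 969 × 0.954 = 924
Group 4: 1997 × 0.956 = 1909
Group 5: 1113 × 0.955 + 2392 × 0.499 = 1063 + 1194 = 2257
End of period: [761, 719, 924, 1909, 2257]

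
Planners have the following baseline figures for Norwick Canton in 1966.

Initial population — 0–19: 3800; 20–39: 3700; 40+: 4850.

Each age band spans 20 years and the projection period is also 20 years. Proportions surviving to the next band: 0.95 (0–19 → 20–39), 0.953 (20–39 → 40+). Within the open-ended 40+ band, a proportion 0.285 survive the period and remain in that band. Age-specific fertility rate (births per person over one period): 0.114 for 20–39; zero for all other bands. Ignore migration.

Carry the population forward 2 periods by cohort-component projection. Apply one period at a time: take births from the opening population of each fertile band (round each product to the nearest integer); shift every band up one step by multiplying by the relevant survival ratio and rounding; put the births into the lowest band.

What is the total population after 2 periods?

Let group 1 be 0–19 through group 3 = 40+.
Period 1:
Births: 3700 * 0.114 = 422
Group 2: 3800 * 0.95 = 3610
Group 3: 3700 * 0.953 + 4850 * 0.285 = 3526 + 1382 = 4908
Giving 422 / 3610 / 4908.
Period 2:
Births: 3610 * 0.114 = 412
Group 2: 422 * 0.95 = 401
Group 3: 3610 * 0.953 + 4908 * 0.285 = 3440 + 1399 = 4839
Giving 412 / 401 / 4839.
Total after period 2: 412 + 401 + 4839 = 5652

5652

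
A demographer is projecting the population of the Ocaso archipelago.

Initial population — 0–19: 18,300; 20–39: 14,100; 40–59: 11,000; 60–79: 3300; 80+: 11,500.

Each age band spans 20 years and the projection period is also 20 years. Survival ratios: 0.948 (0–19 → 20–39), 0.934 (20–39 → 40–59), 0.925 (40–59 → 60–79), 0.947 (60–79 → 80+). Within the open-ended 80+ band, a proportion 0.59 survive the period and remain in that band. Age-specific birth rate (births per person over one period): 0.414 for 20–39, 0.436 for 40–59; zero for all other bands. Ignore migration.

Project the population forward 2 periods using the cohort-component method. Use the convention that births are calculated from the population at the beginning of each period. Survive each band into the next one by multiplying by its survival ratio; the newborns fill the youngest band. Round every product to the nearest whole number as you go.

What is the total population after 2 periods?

66871

Period 1:
Births: 14100 × 0.414 = 5837 ; 11000 × 0.436 = 4796 ⇒ total 10633
20–39: 18300 × 0.948 = 17348
40–59: 14100 × 0.934 = 13169
60–79: 11000 × 0.925 = 10175
80+: 3300 × 0.947 + 11500 × 0.59 = 3125 + 6785 = 9910
Population now: 0–19=10633, 20–39=17348, 40–59=13169, 60–79=10175, 80+=9910
Period 2:
Births: 17348 × 0.414 = 7182 ; 13169 × 0.436 = 5742 ⇒ total 12924
20–39: 10633 × 0.948 = 10080
40–59: 17348 × 0.934 = 16203
60–79: 13169 × 0.925 = 12181
80+: 10175 × 0.947 + 9910 × 0.59 = 9636 + 5847 = 15483
Population now: 0–19=12924, 20–39=10080, 40–59=16203, 60–79=12181, 80+=15483
Total after period 2: 12924 + 10080 + 16203 + 12181 + 15483 = 66871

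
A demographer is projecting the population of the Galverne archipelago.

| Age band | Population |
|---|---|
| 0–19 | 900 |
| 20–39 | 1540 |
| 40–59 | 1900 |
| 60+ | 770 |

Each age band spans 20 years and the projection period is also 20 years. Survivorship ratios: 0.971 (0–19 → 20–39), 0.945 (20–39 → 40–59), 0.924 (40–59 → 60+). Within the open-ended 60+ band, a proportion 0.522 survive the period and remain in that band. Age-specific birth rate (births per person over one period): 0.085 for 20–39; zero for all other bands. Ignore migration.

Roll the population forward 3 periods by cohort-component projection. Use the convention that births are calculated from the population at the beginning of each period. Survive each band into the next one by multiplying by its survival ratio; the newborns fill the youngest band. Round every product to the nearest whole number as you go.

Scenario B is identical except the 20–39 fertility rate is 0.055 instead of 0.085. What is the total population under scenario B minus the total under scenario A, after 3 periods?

Call the bands 1 to 4, youngest first.
— Period 1 —
Births: 1540 × 0.085 = 131
Band 2: 900 × 0.971 = 874
Band 3: 1540 × 0.945 = 1455
Band 4: 1900 × 0.924 + 770 × 0.522 = 1756 + 402 = 2158
→ [131, 874, 1455, 2158]
— Period 2 —
Births: 874 × 0.085 = 74
Band 2: 131 × 0.971 = 127
Band 3: 874 × 0.945 = 826
Band 4: 1455 × 0.924 + 2158 × 0.522 = 1344 + 1126 = 2470
→ [74, 127, 826, 2470]
— Period 3 —
Births: 127 × 0.085 = 11
Band 2: 74 × 0.971 = 72
Band 3: 127 × 0.945 = 120
Band 4: 826 × 0.924 + 2470 × 0.522 = 763 + 1289 = 2052
→ [11, 72, 120, 2052]
Scenario A total after 3 periods: 2255
Scenario B projection —
— Period 1 —
Births: 1540 × 0.055 = 85
Band 2: 900 × 0.971 = 874
Band 3: 1540 × 0.945 = 1455
Band 4: 1900 × 0.924 + 770 × 0.522 = 1756 + 402 = 2158
→ [85, 874, 1455, 2158]
— Period 2 —
Births: 874 × 0.055 = 48
Band 2: 85 × 0.971 = 83
Band 3: 874 × 0.945 = 826
Band 4: 1455 × 0.924 + 2158 × 0.522 = 1344 + 1126 = 2470
→ [48, 83, 826, 2470]
— Period 3 —
Births: 83 × 0.055 = 5
Band 2: 48 × 0.971 = 47
Band 3: 83 × 0.945 = 78
Band 4: 826 × 0.924 + 2470 × 0.522 = 763 + 1289 = 2052
→ [5, 47, 78, 2052]
Scenario B total after 3 periods: 2182
Difference B − A = 2182 − 2255 = -73

-73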